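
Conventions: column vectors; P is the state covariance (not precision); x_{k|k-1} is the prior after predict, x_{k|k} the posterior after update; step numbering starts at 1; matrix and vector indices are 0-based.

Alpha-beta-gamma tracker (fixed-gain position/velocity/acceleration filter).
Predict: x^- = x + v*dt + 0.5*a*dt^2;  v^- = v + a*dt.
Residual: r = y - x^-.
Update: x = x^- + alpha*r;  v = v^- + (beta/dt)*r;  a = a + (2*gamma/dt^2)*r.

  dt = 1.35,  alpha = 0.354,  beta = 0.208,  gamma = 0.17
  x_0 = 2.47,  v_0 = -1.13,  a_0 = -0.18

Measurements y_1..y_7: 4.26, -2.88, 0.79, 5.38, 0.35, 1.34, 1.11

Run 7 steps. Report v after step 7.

v_post = 2.1397

step 1: x_pred=0.7805  r=3.4795  x^+=2.0122  v^+=-0.8369  a^+=0.4691
step 2: x_pred=1.3099  r=-4.1899  x^+=-0.1733  v^+=-0.8491  a^+=-0.3125
step 3: x_pred=-1.6044  r=2.3944  x^+=-0.7568  v^+=-0.9021  a^+=0.1342
step 4: x_pred=-1.8524  r=7.2324  x^+=0.7079  v^+=0.3933  a^+=1.4834
step 5: x_pred=2.5906  r=-2.2406  x^+=1.7975  v^+=2.0507  a^+=1.0654
step 6: x_pred=5.5368  r=-4.1968  x^+=4.0511  v^+=2.8424  a^+=0.2825
step 7: x_pred=8.1458  r=-7.0358  x^+=5.6551  v^+=2.1397  a^+=-1.0301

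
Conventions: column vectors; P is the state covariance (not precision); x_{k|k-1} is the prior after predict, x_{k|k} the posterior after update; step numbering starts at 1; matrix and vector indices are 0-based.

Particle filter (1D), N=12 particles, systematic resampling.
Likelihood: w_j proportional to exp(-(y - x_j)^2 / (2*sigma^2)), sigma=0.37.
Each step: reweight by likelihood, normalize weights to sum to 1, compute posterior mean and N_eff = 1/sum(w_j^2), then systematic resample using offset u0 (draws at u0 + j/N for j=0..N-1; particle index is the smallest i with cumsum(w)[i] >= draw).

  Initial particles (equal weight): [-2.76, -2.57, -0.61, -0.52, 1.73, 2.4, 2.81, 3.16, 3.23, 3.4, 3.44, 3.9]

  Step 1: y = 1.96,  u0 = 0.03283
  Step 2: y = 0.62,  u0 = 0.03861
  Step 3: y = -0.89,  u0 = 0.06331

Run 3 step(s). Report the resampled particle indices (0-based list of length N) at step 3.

step 1: w=[0.0000, 0.0000, 0.0000, 0.0000, 0.5898, 0.3528, 0.0511, 0.0037, 0.0020, 0.0004, 0.0002, 0.0000]  mean=2.0309  Neff=2.1055  idx=[4, 4, 4, 4, 4, 4, 4, 5, 5, 5, 5, 6]
step 2: w=[0.1428, 0.1428, 0.1428, 0.1428, 0.1428, 0.1428, 0.1428, 0.0001, 0.0001, 0.0001, 0.0001, 0.0000]  mean=1.7303  Neff=7.0068  idx=[0, 0, 1, 2, 2, 3, 3, 4, 4, 5, 6, 6]
step 3: w=[0.0833, 0.0833, 0.0833, 0.0833, 0.0833, 0.0833, 0.0833, 0.0833, 0.0833, 0.0833, 0.0833, 0.0833]  mean=1.7300  Neff=12.0000  idx=[0, 1, 2, 3, 4, 5, 6, 7, 8, 9, 10, 11]

resampled_idx = [0, 1, 2, 3, 4, 5, 6, 7, 8, 9, 10, 11]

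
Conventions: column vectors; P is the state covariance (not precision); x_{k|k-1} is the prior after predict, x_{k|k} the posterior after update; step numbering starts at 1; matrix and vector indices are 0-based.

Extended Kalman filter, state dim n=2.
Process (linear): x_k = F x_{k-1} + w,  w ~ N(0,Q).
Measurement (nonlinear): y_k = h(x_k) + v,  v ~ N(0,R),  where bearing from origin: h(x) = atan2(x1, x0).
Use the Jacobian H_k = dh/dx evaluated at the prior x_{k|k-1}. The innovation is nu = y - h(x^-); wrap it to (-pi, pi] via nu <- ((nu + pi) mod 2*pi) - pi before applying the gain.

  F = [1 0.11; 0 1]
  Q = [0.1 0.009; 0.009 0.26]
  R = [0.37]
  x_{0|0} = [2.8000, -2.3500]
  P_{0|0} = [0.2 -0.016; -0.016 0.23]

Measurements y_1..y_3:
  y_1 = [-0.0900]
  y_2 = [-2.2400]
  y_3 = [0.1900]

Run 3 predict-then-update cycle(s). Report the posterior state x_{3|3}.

step 1: x^-=[2.5415, -2.3500]  P^-=[0.2993 0.0183; 0.0183 0.4900]  H_jac=[0.1961 0.2121]  S=[0.4051]  K=[0.1545; 0.2654]  nu=[0.6563]  x^+=[2.6429, -2.1758]  P^+=[0.2896 0.0017; 0.0017 0.4615]
step 2: x^-=[2.4035, -2.1758]  P^-=[0.3956 0.0614; 0.0614 0.7215]  H_jac=[0.2070 0.2287]  S=[0.4305]  K=[0.2228; 0.4128]  nu=[-1.5043]  x^+=[2.0683, -2.7967]  P^+=[0.3742 0.0219; 0.0219 0.6481]
step 3: x^-=[1.7607, -2.7967]  P^-=[0.4868 0.1021; 0.1021 0.9081]  H_jac=[0.2561 0.1612]  S=[0.4340]  K=[0.3252; 0.3976]  nu=[1.1989]  x^+=[2.1506, -2.3200]  P^+=[0.4409 0.0460; 0.0460 0.8395]

x_post = [2.1506, -2.3200]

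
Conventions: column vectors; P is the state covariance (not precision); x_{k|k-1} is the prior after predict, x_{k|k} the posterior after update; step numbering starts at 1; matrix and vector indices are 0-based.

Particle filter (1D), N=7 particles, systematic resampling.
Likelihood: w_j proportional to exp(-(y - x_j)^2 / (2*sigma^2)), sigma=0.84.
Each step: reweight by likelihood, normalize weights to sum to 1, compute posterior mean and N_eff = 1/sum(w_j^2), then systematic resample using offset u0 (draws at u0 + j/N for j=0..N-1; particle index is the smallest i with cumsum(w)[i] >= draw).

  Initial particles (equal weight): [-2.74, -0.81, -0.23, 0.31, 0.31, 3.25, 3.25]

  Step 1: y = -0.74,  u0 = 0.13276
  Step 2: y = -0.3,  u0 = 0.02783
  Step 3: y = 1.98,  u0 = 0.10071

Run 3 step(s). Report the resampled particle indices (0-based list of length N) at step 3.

step 1: w=[0.0210, 0.3556, 0.2967, 0.1634, 0.1634, 0.0000, 0.0000]  mean=-0.3124  Neff=3.7272  idx=[1, 1, 2, 2, 3, 4, 4]
step 2: w=[0.1395, 0.1395, 0.1672, 0.1672, 0.1289, 0.1289, 0.1289]  mean=-0.1831  Neff=6.9133  idx=[0, 1, 2, 3, 3, 4, 6]
step 3: w=[0.0106, 0.0106, 0.0828, 0.0828, 0.0828, 0.3653, 0.3653]  mean=0.1522  Neff=3.4770  idx=[2, 4, 5, 5, 6, 6, 6]

resampled_idx = [2, 4, 5, 5, 6, 6, 6]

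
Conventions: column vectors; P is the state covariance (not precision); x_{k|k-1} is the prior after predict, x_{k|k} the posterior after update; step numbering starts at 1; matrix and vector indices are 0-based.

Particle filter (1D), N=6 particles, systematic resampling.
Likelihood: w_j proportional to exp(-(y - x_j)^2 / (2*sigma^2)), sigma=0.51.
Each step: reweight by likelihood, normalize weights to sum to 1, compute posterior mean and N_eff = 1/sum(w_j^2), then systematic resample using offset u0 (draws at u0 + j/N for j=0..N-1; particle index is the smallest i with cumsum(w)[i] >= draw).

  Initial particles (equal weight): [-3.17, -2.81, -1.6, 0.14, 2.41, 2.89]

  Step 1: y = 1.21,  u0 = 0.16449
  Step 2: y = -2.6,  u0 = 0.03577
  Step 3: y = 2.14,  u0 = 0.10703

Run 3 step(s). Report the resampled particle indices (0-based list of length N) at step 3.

step 1: w=[0.0000, 0.0000, 0.0000, 0.6223, 0.3529, 0.0247]  mean=1.0092  Neff=1.9513  idx=[3, 3, 3, 4, 4, 5]
step 2: w=[0.3333, 0.3333, 0.3333, 0.0000, 0.0000, 0.0000]  mean=0.1400  Neff=3.0000  idx=[0, 0, 1, 1, 2, 2]
step 3: w=[0.1667, 0.1667, 0.1667, 0.1667, 0.1667, 0.1667]  mean=0.1400  Neff=6.0000  idx=[0, 1, 2, 3, 4, 5]

resampled_idx = [0, 1, 2, 3, 4, 5]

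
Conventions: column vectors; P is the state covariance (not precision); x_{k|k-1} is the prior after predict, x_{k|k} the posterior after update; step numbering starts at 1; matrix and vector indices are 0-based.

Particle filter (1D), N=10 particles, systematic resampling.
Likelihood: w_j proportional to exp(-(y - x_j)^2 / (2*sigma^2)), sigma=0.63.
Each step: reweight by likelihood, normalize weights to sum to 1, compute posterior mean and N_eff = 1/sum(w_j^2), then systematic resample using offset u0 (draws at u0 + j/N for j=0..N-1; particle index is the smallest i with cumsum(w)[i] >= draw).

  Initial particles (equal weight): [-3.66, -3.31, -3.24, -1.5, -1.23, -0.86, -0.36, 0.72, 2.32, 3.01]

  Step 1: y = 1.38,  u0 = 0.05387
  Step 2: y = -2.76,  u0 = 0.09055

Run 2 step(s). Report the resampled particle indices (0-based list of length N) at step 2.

step 1: w=[0.0000, 0.0000, 0.0000, 0.0000, 0.0002, 0.0019, 0.0228, 0.5983, 0.3403, 0.0364]  mean=1.3199  Neff=2.1024  idx=[7, 7, 7, 7, 7, 7, 8, 8, 8, 8]
step 2: w=[0.1667, 0.1667, 0.1667, 0.1667, 0.1667, 0.1667, 0.0000, 0.0000, 0.0000, 0.0000]  mean=0.7200  Neff=6.0000  idx=[0, 1, 1, 2, 2, 3, 4, 4, 5, 5]

resampled_idx = [0, 1, 1, 2, 2, 3, 4, 4, 5, 5]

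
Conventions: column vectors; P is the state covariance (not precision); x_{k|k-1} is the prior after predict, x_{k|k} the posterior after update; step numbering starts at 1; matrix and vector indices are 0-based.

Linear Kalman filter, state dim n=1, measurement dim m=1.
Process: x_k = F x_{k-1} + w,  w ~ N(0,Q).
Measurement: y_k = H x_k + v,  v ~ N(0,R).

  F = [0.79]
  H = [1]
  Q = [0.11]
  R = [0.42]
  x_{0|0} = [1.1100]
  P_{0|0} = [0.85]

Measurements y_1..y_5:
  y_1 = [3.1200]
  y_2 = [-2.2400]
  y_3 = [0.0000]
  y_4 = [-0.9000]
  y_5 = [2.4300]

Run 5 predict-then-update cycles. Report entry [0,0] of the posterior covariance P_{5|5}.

step 1: x^-=[0.8769]  P^-=[0.6405]  S=[1.0605]  K=[0.6040]  nu=[2.2431]  x^+=[2.2316]  P^+=[0.2537]
step 2: x^-=[1.7630]  P^-=[0.2683]  S=[0.6883]  K=[0.3898]  nu=[-4.0030]  x^+=[0.2026]  P^+=[0.1637]
step 3: x^-=[0.1600]  P^-=[0.2122]  S=[0.6322]  K=[0.3356]  nu=[-0.1600]  x^+=[0.1063]  P^+=[0.1410]
step 4: x^-=[0.0840]  P^-=[0.1980]  S=[0.6180]  K=[0.3204]  nu=[-0.9840]  x^+=[-0.2312]  P^+=[0.1346]
step 5: x^-=[-0.1827]  P^-=[0.1940]  S=[0.6140]  K=[0.3159]  nu=[2.6127]  x^+=[0.6428]  P^+=[0.1327]

P_post[0,0] = 0.1327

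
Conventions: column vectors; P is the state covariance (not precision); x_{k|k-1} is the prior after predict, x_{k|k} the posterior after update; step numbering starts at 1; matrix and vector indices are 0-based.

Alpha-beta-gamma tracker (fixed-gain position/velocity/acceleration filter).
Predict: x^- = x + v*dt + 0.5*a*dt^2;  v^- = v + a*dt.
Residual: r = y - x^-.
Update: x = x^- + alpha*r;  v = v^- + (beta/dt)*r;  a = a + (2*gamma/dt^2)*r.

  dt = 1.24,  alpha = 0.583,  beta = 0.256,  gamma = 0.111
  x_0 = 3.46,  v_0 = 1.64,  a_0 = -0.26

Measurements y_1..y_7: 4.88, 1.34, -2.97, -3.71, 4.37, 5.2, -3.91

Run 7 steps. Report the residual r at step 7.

step 1: x_pred=5.2937  r=-0.4137  x^+=5.0525  v^+=1.2322  a^+=-0.3197
step 2: x_pred=6.3346  r=-4.9946  x^+=3.4228  v^+=-0.1954  a^+=-1.0409
step 3: x_pred=2.3802  r=-5.3502  x^+=-0.7390  v^+=-2.5907  a^+=-1.8133
step 4: x_pred=-5.3455  r=1.6355  x^+=-4.3920  v^+=-4.5015  a^+=-1.5772
step 5: x_pred=-11.1864  r=15.5564  x^+=-2.1170  v^+=-3.2456  a^+=0.6689
step 6: x_pred=-5.6274  r=10.8274  x^+=0.6850  v^+=-0.1809  a^+=2.2321
step 7: x_pred=2.1767  r=-6.0867  x^+=-1.3718  v^+=1.3303  a^+=1.3533

resid = -6.0867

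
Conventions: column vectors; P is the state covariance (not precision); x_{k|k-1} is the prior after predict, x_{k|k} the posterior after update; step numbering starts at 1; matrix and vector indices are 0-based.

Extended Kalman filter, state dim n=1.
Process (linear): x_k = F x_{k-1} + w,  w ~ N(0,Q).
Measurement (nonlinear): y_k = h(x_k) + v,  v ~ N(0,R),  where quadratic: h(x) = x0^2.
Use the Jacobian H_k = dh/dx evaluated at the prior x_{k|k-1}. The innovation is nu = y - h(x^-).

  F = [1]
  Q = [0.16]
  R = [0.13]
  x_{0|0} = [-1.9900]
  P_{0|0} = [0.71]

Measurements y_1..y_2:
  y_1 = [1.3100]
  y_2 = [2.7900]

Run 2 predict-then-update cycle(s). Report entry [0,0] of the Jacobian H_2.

H_jac[0,0] = -2.6607

step 1: x^-=[-1.9900]  P^-=[0.8700]  H_jac=[-3.9800]  S=[13.9111]  K=[-0.2489]  nu=[-2.6501]  x^+=[-1.3304]  P^+=[0.0081]
step 2: x^-=[-1.3304]  P^-=[0.1681]  H_jac=[-2.6607]  S=[1.3203]  K=[-0.3388]  nu=[1.0201]  x^+=[-1.6760]  P^+=[0.0166]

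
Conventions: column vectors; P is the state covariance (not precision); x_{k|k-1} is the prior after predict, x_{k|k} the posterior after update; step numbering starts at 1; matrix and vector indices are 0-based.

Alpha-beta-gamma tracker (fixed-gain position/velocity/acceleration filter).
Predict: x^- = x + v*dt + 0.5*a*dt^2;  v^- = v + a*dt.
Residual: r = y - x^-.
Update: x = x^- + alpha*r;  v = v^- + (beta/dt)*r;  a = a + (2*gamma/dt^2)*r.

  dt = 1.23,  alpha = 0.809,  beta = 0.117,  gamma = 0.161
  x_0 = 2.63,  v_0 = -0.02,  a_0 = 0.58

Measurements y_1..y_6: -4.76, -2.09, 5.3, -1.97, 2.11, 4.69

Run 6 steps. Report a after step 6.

a_post = 1.1614

step 1: x_pred=3.0441  r=-7.8041  x^+=-3.2694  v^+=-0.0489  a^+=-1.0810
step 2: x_pred=-4.1473  r=2.0573  x^+=-2.4830  v^+=-1.1829  a^+=-0.6431
step 3: x_pred=-4.4244  r=9.7244  x^+=3.4426  v^+=-1.0489  a^+=1.4266
step 4: x_pred=3.2316  r=-5.2016  x^+=-0.9765  v^+=0.2110  a^+=0.3195
step 5: x_pred=-0.4753  r=2.5853  x^+=1.6162  v^+=0.8499  a^+=0.8697
step 6: x_pred=3.3194  r=1.3706  x^+=4.4282  v^+=2.0500  a^+=1.1614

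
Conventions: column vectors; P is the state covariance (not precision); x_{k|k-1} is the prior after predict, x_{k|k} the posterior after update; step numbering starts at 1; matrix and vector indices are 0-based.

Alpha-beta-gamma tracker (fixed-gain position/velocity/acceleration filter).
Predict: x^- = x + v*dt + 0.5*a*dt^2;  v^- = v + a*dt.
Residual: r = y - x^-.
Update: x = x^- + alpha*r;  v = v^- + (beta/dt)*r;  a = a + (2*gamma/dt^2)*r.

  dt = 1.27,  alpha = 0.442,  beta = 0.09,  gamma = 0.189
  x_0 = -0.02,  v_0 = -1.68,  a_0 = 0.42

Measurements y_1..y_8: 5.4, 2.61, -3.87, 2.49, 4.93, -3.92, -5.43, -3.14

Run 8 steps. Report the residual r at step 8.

resid = 15.9169

step 1: x_pred=-1.8149  r=7.2149  x^+=1.3741  v^+=-0.6353  a^+=2.1109
step 2: x_pred=2.2696  r=0.3404  x^+=2.4200  v^+=2.0696  a^+=2.1907
step 3: x_pred=6.8151  r=-10.6851  x^+=2.0923  v^+=4.0946  a^+=-0.3135
step 4: x_pred=7.0396  r=-4.5496  x^+=5.0287  v^+=3.3740  a^+=-1.3798
step 5: x_pred=8.2010  r=-3.2710  x^+=6.7552  v^+=1.3899  a^+=-2.1463
step 6: x_pred=6.7895  r=-10.7095  x^+=2.0559  v^+=-2.0949  a^+=-4.6562
step 7: x_pred=-4.3596  r=-1.0704  x^+=-4.8327  v^+=-8.0841  a^+=-4.9071
step 8: x_pred=-19.0569  r=15.9169  x^+=-12.0216  v^+=-13.1881  a^+=-1.1768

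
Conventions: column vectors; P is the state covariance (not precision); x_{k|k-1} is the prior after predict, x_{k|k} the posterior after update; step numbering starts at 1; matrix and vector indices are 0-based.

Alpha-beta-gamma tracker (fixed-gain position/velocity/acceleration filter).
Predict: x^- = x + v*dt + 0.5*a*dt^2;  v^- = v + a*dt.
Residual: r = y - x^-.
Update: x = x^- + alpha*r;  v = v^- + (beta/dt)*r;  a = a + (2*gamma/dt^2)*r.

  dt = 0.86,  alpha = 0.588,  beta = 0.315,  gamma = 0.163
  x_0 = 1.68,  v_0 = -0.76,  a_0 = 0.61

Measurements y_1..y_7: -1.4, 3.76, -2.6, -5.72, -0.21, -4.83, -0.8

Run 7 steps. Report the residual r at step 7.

step 1: x_pred=1.2520  r=-2.6520  x^+=-0.3074  v^+=-1.2068  a^+=-0.5589
step 2: x_pred=-1.5519  r=5.3119  x^+=1.5715  v^+=0.2582  a^+=1.7824
step 3: x_pred=2.4527  r=-5.0527  x^+=-0.5183  v^+=-0.0596  a^+=-0.4447
step 4: x_pred=-0.7340  r=-4.9860  x^+=-3.6658  v^+=-2.2683  a^+=-2.6424
step 5: x_pred=-6.5937  r=6.3837  x^+=-2.8401  v^+=-2.2026  a^+=0.1714
step 6: x_pred=-4.6709  r=-0.1591  x^+=-4.7645  v^+=-2.1135  a^+=0.1013
step 7: x_pred=-6.5446  r=5.7446  x^+=-3.1668  v^+=0.0777  a^+=2.6333

resid = 5.7446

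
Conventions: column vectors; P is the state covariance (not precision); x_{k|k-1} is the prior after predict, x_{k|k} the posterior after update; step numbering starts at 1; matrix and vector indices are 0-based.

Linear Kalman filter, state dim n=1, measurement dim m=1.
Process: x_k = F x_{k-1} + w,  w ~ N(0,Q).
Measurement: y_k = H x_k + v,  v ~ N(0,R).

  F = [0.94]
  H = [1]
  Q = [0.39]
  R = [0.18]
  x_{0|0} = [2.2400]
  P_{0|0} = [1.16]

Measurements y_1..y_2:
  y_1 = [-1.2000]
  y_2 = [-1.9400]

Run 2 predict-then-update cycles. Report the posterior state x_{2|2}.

x_post = [-1.6457]

step 1: x^-=[2.1056]  P^-=[1.4150]  S=[1.5950]  K=[0.8871]  nu=[-3.3056]  x^+=[-0.8269]  P^+=[0.1597]
step 2: x^-=[-0.7773]  P^-=[0.5311]  S=[0.7111]  K=[0.7469]  nu=[-1.1627]  x^+=[-1.6457]  P^+=[0.1344]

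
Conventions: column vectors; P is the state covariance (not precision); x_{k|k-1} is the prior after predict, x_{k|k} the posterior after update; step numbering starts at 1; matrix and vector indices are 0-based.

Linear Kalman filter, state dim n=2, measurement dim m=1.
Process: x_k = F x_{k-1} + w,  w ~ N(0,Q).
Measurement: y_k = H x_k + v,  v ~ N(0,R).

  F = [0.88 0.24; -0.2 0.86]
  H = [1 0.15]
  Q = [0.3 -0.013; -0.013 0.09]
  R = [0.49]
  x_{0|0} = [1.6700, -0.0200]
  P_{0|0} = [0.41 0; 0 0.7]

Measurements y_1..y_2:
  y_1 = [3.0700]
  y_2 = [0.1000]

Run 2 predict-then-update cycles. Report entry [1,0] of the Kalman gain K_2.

K[1,0] = 0.1199

step 1: x^-=[1.4648, -0.3512]  P^-=[0.6578 0.0593; 0.0593 0.6241]  S=[1.1797]  K=[0.5652; 0.1296]  nu=[1.6579]  x^+=[2.4018, -0.1363]  P^+=[0.2810 -0.0271; -0.0271 0.6043]
step 2: x^-=[2.0809, -0.5975]  P^-=[0.5410 0.0430; 0.0430 0.5575]  S=[1.0564]  K=[0.5182; 0.1199]  nu=[-1.8912]  x^+=[1.1009, -0.8243]  P^+=[0.2573 -0.0226; -0.0226 0.5423]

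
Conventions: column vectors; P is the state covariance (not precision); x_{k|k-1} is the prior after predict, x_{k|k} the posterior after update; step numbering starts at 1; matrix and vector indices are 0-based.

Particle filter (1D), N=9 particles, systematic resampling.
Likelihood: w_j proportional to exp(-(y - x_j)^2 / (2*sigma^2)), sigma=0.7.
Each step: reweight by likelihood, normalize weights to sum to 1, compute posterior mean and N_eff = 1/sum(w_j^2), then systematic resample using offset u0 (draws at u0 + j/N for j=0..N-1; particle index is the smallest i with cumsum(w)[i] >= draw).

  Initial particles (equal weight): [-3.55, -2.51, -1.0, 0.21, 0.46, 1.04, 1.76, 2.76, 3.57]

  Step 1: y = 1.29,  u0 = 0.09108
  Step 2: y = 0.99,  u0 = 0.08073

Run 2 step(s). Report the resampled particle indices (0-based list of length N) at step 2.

resampled_idx = [0, 1, 2, 3, 4, 4, 5, 6, 7]

step 1: w=[0.0000, 0.0000, 0.0018, 0.1145, 0.1864, 0.3533, 0.3006, 0.0415, 0.0019]  mean=1.1257  Neff=3.7770  idx=[3, 4, 5, 5, 5, 5, 6, 6, 7]
step 2: w=[0.0838, 0.1171, 0.1556, 0.1556, 0.1556, 0.1556, 0.0852, 0.0852, 0.0064]  mean=1.0361  Neff=7.5691  idx=[0, 1, 2, 3, 4, 4, 5, 6, 7]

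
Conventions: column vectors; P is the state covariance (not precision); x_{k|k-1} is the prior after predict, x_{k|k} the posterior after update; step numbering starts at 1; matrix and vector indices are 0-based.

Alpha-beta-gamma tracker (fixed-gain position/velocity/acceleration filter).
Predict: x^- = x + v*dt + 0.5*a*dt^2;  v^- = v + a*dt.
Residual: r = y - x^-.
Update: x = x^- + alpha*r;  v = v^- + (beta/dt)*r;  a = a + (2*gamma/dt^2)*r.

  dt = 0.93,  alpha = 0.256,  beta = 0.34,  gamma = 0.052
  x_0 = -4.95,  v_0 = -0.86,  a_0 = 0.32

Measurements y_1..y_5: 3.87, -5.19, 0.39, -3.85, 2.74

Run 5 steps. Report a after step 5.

step 1: x_pred=-5.6114  r=9.4814  x^+=-3.1842  v^+=2.9039  a^+=1.4601
step 2: x_pred=0.1479  r=-5.3379  x^+=-1.2186  v^+=2.3103  a^+=0.8182
step 3: x_pred=1.2838  r=-0.8938  x^+=1.0550  v^+=2.7445  a^+=0.7108
step 4: x_pred=3.9148  r=-7.7648  x^+=1.9270  v^+=0.5668  a^+=-0.2229
step 5: x_pred=2.3577  r=0.3823  x^+=2.4556  v^+=0.4992  a^+=-0.1769

a_post = -0.1769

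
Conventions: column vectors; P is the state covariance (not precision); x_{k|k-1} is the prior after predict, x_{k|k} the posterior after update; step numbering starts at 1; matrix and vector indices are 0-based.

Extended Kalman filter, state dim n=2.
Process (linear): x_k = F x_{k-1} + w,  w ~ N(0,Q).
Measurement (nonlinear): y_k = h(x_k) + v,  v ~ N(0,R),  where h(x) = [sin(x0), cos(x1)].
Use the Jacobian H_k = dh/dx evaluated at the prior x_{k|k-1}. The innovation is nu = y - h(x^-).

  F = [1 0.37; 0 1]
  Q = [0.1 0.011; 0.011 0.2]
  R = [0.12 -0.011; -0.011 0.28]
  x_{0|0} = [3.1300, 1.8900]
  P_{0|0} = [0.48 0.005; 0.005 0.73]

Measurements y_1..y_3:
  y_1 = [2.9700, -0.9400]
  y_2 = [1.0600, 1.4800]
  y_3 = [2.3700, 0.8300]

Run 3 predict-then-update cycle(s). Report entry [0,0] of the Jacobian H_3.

step 1: x^-=[3.8293, 1.8900]  P^-=[0.6836 0.2861; 0.2861 0.9300]  H_jac=[-0.7727 0.0000; 0.0000 -0.9495]  S=[0.5282 0.1989; 0.1989 1.1184]  K=[-0.9739 -0.0697; -0.1299 -0.7664]  nu=[3.6048, -0.6262]  x^+=[0.3623, 1.9016]  P^+=[0.1503 0.0093; 0.0093 0.2245]
step 2: x^-=[1.0659, 1.9016]  P^-=[0.2878 0.1033; 0.1033 0.4245]  H_jac=[0.4837 0.0000; 0.0000 -0.9458]  S=[0.1874 -0.0583; -0.0583 0.6597]  K=[0.7168 -0.0848; 0.0797 -0.6015]  nu=[0.1848, 1.8048]  x^+=[1.0452, 0.8307]  P^+=[0.1797 0.0334; 0.0334 0.1790]
step 3: x^-=[1.3526, 0.8307]  P^-=[0.3290 0.1107; 0.1107 0.3790]  H_jac=[0.2165 0.0000; 0.0000 -0.7384]  S=[0.1354 -0.0287; -0.0287 0.4866]  K=[0.4966 -0.1387; 0.0558 -0.5718]  nu=[1.3937, 0.1556]  x^+=[2.0231, 0.8194]  P^+=[0.2823 0.0600; 0.0600 0.2177]

H_jac[0,0] = 0.2165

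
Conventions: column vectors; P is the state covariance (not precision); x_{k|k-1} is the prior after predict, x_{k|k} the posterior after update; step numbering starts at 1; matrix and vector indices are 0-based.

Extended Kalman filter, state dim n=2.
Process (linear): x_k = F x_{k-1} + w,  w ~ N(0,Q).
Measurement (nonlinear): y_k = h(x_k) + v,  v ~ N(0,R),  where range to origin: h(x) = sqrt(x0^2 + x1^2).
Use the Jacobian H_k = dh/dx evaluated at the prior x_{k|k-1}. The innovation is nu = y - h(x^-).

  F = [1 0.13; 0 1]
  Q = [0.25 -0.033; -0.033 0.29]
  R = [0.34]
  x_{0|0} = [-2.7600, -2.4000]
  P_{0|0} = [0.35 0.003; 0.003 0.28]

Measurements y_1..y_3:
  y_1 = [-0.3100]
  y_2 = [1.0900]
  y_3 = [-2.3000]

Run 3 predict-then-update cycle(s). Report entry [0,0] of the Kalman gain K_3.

step 1: x^-=[-3.0720, -2.4000]  P^-=[0.6055 0.0064; 0.0064 0.5700]  H_jac=[-0.7880 -0.6156]  S=[0.9383]  K=[-0.5128; -0.3794]  nu=[-4.2084]  x^+=[-0.9141, -0.8034]  P^+=[0.3588 -0.1761; -0.1761 0.4350]
step 2: x^-=[-1.0186, -0.8034]  P^-=[0.5704 -0.1526; -0.1526 0.7250]  H_jac=[-0.7852 -0.6193]  S=[0.8213]  K=[-0.4302; -0.4008]  nu=[-0.2073]  x^+=[-0.9294, -0.7203]  P^+=[0.4184 -0.2942; -0.2942 0.5930]
step 3: x^-=[-1.0230, -0.7203]  P^-=[0.6019 -0.2501; -0.2501 0.8830]  H_jac=[-0.8176 -0.5757]  S=[0.7996]  K=[-0.4354; -0.3800]  nu=[-3.5512]  x^+=[0.5231, 0.6292]  P^+=[0.4503 -0.3824; -0.3824 0.7675]

K[0,0] = -0.4354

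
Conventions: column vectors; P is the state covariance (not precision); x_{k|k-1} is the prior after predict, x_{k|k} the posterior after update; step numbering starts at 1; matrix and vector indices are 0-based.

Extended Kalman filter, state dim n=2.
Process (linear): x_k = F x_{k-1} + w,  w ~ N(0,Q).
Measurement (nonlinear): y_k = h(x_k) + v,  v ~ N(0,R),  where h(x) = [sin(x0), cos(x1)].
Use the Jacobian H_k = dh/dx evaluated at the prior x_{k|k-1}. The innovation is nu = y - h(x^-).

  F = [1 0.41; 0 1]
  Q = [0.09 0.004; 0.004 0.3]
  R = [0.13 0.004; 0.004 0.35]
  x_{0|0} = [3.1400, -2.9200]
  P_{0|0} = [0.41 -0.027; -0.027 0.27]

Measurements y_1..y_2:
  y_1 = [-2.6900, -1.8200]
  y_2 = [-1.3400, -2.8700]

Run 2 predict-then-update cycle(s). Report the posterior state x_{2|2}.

x_post = [4.4157, -3.8910]

step 1: x^-=[1.9428, -2.9200]  P^-=[0.5232 0.0877; 0.0877 0.5700]  H_jac=[-0.3635 0.0000; 0.0000 0.2198]  S=[0.1991 -0.0030; -0.0030 0.3775]  K=[-0.9544 0.0435; -0.1551 0.3306]  nu=[-3.6216, -0.8445]  x^+=[5.3627, -2.6375]  P^+=[0.3409 0.0518; 0.0518 0.5236]
step 2: x^-=[4.2814, -2.6375]  P^-=[0.5614 0.2705; 0.2705 0.8236]  H_jac=[-0.4178 0.0000; 0.0000 0.4830]  S=[0.2280 -0.0506; -0.0506 0.5422]  K=[-0.9959 0.1481; -0.3399 0.7021]  nu=[-0.4315, -1.9944]  x^+=[4.4157, -3.8910]  P^+=[0.3085 0.0991; 0.0991 0.5059]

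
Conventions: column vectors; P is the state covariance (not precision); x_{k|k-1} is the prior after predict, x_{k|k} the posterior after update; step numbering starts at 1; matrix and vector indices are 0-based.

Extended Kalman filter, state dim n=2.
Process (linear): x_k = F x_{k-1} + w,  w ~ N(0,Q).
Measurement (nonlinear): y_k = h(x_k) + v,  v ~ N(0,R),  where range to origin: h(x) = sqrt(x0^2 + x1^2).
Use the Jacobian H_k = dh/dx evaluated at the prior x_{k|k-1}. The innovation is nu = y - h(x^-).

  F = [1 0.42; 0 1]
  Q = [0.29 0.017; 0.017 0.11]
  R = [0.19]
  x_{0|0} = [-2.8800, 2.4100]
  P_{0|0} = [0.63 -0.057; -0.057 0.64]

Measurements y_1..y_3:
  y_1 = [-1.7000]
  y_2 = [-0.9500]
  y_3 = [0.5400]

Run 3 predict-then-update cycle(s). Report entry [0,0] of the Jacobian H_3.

step 1: x^-=[-1.8678, 2.4100]  P^-=[0.9850 0.2288; 0.2288 0.7500]  H_jac=[-0.6126 0.7904]  S=[0.8066]  K=[-0.5239; 0.5612]  nu=[-4.7491]  x^+=[0.6200, -0.2550]  P^+=[0.7637 0.4659; 0.4659 0.4960]
step 2: x^-=[0.5129, -0.2550]  P^-=[1.5325 0.6912; 0.6912 0.6060]  H_jac=[0.8955 -0.4451]  S=[0.9879]  K=[1.0777; 0.3535]  nu=[-1.5228]  x^+=[-1.1282, -0.7933]  P^+=[0.3852 0.3149; 0.3149 0.4825]
step 3: x^-=[-1.4614, -0.7933]  P^-=[1.0248 0.5345; 0.5345 0.5925]  H_jac=[-0.8789 -0.4771]  S=[1.5647]  K=[-0.7386; -0.4809]  nu=[-1.1228]  x^+=[-0.6321, -0.2533]  P^+=[0.1712 -0.0212; -0.0212 0.2307]

H_jac[0,0] = -0.8789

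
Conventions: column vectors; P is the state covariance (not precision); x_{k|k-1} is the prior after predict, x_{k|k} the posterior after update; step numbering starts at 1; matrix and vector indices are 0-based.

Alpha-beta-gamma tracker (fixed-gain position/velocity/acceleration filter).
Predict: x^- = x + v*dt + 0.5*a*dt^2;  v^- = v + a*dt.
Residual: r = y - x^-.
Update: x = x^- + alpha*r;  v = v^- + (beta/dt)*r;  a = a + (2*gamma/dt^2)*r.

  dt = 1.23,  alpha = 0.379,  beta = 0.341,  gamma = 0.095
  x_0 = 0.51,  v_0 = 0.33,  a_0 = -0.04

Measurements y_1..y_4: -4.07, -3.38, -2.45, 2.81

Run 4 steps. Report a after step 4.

step 1: x_pred=0.8856  r=-4.9556  x^+=-0.9925  v^+=-1.0931  a^+=-0.6624
step 2: x_pred=-2.8381  r=-0.5419  x^+=-3.0435  v^+=-2.0580  a^+=-0.7304
step 3: x_pred=-6.1274  r=3.6774  x^+=-4.7336  v^+=-1.9369  a^+=-0.2686
step 4: x_pred=-7.3193  r=10.1293  x^+=-3.4803  v^+=0.5409  a^+=1.0035

a_post = 1.0035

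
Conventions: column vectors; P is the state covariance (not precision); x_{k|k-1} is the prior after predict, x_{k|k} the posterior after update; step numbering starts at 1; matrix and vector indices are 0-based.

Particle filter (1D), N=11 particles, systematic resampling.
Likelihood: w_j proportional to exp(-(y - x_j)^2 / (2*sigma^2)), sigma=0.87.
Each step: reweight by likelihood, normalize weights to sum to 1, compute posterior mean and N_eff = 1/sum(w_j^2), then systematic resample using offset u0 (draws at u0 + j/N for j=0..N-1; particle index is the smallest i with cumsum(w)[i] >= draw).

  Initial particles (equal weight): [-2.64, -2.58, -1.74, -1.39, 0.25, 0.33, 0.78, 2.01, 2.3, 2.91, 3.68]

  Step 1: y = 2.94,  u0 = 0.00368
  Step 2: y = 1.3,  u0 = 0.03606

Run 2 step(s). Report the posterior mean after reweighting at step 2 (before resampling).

step 1: w=[0.0000, 0.0000, 0.0000, 0.0000, 0.0027, 0.0036, 0.0148, 0.1828, 0.2470, 0.3235, 0.2255]  mean=2.7203  Neff=3.9970  idx=[5, 7, 7, 8, 8, 9, 9, 9, 9, 10, 10]
step 2: w=[0.1424, 0.1900, 0.1900, 0.1369, 0.1369, 0.0478, 0.0478, 0.0478, 0.0478, 0.0063, 0.0063]  mean=2.0434  Neff=7.1858  idx=[0, 0, 1, 1, 2, 2, 3, 4, 4, 6, 8]

post_mean = 2.0434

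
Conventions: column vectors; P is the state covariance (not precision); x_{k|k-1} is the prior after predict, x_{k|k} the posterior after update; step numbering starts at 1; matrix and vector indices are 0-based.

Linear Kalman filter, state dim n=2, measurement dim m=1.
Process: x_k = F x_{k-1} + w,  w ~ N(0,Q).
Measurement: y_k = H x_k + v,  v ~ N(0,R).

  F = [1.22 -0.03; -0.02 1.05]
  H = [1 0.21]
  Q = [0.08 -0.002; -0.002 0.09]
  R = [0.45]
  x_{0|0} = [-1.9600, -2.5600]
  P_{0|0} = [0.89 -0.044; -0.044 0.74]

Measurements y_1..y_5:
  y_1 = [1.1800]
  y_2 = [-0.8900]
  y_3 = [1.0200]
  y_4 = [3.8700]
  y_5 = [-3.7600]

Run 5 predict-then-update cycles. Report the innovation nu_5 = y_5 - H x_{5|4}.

step 1: x^-=[-2.3144, -2.6488]  P^-=[1.4086 -0.1034; -0.1034 0.9081]  S=[1.8552]  K=[0.7476; 0.0470]  nu=[4.0506]  x^+=[0.7137, -2.4582]  P^+=[0.3718 -0.1687; -0.1687 0.9039]
step 2: x^-=[0.9444, -2.5954]  P^-=[0.6466 -0.2557; -0.2557 1.0938]  S=[1.0374]  K=[0.5715; -0.0251]  nu=[-1.2894]  x^+=[0.2076, -2.5631]  P^+=[0.3077 -0.2408; -0.2408 1.0932]
step 3: x^-=[0.3301, -2.6954]  P^-=[0.5567 -0.3526; -0.3526 1.3055]  S=[0.9161]  K=[0.5268; -0.0856]  nu=[1.2559]  x^+=[0.9917, -2.8030]  P^+=[0.3024 -0.3113; -0.3113 1.2988]
step 4: x^-=[1.2940, -2.9630]  P^-=[0.5541 -0.4492; -0.4492 1.5351]  S=[0.8831]  K=[0.5206; -0.1437]  nu=[3.1982]  x^+=[2.9590, -3.4224]  P^+=[0.3147 -0.3832; -0.3832 1.5168]
step 5: x^-=[3.7127, -3.6527]  P^-=[0.5779 -0.5485; -0.5485 1.7785]  S=[0.8759]  K=[0.5282; -0.1998]  nu=[-6.7056]  x^+=[0.1706, -2.3126]  P^+=[0.3335 -0.4561; -0.4561 1.7436]

innov = [-6.7056]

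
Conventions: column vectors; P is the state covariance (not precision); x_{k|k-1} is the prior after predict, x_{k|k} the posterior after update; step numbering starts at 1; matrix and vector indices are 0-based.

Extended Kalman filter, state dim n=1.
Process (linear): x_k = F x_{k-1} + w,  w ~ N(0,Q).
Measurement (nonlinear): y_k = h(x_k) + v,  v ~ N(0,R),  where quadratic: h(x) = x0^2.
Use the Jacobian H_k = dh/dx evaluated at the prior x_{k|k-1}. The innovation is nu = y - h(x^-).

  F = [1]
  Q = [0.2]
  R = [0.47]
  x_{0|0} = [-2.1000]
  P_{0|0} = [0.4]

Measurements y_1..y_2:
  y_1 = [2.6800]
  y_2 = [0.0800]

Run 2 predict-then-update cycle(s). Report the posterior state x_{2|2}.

x_post = [-1.0022]

step 1: x^-=[-2.1000]  P^-=[0.6000]  H_jac=[-4.2000]  S=[11.0540]  K=[-0.2280]  nu=[-1.7300]  x^+=[-1.7056]  P^+=[0.0255]
step 2: x^-=[-1.7056]  P^-=[0.2255]  H_jac=[-3.4112]  S=[3.0941]  K=[-0.2486]  nu=[-2.8291]  x^+=[-1.0022]  P^+=[0.0343]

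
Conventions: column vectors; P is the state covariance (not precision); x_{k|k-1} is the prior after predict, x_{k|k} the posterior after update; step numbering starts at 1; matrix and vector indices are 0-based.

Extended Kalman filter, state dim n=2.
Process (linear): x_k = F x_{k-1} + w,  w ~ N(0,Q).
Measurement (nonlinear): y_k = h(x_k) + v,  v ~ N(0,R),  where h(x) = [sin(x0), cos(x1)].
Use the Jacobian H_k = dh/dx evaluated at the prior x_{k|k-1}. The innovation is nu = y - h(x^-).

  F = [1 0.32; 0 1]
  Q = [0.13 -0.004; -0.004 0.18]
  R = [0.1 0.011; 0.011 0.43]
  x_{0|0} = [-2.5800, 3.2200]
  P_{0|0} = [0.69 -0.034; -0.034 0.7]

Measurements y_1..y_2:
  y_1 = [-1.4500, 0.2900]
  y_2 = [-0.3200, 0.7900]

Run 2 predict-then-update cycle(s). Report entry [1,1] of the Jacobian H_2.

H_jac[1,1] = 0.2684

step 1: x^-=[-1.5496, 3.2200]  P^-=[0.8699 0.1860; 0.1860 0.8800]  H_jac=[0.0212 0.0000; 0.0000 0.0783]  S=[0.1004 0.0113; 0.0113 0.4354]  K=[0.1804 0.0288; 0.0215 0.1578]  nu=[-0.4502, 1.2869]  x^+=[-1.5938, 3.4133]  P^+=[0.8662 0.1833; 0.1833 0.8690]
step 2: x^-=[-0.5015, 3.4133]  P^-=[1.2025 0.4574; 0.4574 1.0490]  H_jac=[0.8768 0.0000; 0.0000 0.2684]  S=[1.0245 0.1187; 0.1187 0.5056]  K=[1.0290 0.0013; 0.3361 0.4781]  nu=[0.1608, 1.7533]  x^+=[-0.3337, 4.3056]  P^+=[0.1174 0.0443; 0.0443 0.7796]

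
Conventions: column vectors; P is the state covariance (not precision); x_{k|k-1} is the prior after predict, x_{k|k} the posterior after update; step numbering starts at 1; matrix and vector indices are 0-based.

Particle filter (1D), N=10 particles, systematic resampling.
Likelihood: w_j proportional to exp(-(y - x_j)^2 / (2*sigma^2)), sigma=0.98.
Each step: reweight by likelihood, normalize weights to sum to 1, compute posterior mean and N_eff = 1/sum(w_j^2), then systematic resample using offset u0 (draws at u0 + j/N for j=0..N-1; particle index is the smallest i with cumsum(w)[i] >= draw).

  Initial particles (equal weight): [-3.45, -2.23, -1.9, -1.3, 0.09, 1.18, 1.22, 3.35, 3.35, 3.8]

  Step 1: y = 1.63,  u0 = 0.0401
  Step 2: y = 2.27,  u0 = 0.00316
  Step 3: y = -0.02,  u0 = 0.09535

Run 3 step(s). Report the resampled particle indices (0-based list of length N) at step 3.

resampled_idx = [0, 0, 1, 2, 3, 4, 5, 6, 7, 7]

step 1: w=[0.0000, 0.0002, 0.0006, 0.0043, 0.1104, 0.3415, 0.3477, 0.0813, 0.0813, 0.0327]  mean=1.4991  Neff=3.7880  idx=[4, 5, 5, 5, 5, 6, 6, 6, 7, 8]
step 2: w=[0.0168, 0.1073, 0.1073, 0.1073, 0.1073, 0.1122, 0.1122, 0.1122, 0.1086, 0.1086]  mean=1.6463  Neff=9.2819  idx=[0, 1, 2, 3, 4, 5, 6, 7, 8, 9]
step 3: w=[0.2346, 0.1115, 0.1115, 0.1115, 0.1115, 0.1060, 0.1060, 0.1060, 0.0006, 0.0006]  mean=0.9398  Neff=7.2206  idx=[0, 0, 1, 2, 3, 4, 5, 6, 7, 7]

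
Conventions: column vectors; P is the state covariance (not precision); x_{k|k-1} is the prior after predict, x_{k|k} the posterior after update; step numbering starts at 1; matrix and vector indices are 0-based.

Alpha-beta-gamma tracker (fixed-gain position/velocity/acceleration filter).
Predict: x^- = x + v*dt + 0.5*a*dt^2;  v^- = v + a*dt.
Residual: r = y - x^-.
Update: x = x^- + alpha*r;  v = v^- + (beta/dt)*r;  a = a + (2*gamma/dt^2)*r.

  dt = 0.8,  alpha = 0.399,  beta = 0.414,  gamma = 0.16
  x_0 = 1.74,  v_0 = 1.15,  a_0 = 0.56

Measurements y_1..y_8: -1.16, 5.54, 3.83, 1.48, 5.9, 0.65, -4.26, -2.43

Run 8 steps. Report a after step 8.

a_post = -2.5951

step 1: x_pred=2.8392  r=-3.9992  x^+=1.2435  v^+=-0.4716  a^+=-1.4396
step 2: x_pred=0.4056  r=5.1344  x^+=2.4542  v^+=1.0338  a^+=1.1276
step 3: x_pred=3.6421  r=0.1879  x^+=3.7171  v^+=2.0331  a^+=1.2216
step 4: x_pred=5.7345  r=-4.2545  x^+=4.0369  v^+=0.8087  a^+=-0.9057
step 5: x_pred=4.3941  r=1.5059  x^+=4.9949  v^+=0.8635  a^+=-0.1527
step 6: x_pred=5.6369  r=-4.9869  x^+=3.6471  v^+=-1.8394  a^+=-2.6461
step 7: x_pred=1.3288  r=-5.5888  x^+=-0.9011  v^+=-6.8485  a^+=-5.4405
step 8: x_pred=-8.1209  r=5.6909  x^+=-5.8502  v^+=-8.2559  a^+=-2.5951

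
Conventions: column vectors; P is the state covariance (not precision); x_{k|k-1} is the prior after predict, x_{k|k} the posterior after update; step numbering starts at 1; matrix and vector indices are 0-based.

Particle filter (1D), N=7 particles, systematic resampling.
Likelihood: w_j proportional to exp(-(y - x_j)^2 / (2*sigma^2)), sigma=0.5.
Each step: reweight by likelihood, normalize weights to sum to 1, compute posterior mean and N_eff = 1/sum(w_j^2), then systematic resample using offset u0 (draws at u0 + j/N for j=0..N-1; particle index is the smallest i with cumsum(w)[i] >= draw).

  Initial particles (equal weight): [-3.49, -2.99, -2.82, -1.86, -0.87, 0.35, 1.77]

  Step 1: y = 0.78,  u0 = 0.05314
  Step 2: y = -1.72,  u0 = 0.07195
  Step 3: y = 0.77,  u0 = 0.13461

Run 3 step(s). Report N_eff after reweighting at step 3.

step 1: w=[0.0000, 0.0000, 0.0000, 0.0000, 0.0052, 0.8264, 0.1685]  mean=0.5829  Neff=1.4059  idx=[5, 5, 5, 5, 5, 5, 6]
step 2: w=[0.1667, 0.1667, 0.1667, 0.1667, 0.1667, 0.1667, 0.0000]  mean=0.3500  Neff=6.0000  idx=[0, 1, 2, 3, 3, 4, 5]
step 3: w=[0.1429, 0.1429, 0.1429, 0.1429, 0.1429, 0.1429, 0.1429]  mean=0.3500  Neff=7.0000  idx=[0, 1, 2, 3, 4, 5, 6]

N_eff = 7.0000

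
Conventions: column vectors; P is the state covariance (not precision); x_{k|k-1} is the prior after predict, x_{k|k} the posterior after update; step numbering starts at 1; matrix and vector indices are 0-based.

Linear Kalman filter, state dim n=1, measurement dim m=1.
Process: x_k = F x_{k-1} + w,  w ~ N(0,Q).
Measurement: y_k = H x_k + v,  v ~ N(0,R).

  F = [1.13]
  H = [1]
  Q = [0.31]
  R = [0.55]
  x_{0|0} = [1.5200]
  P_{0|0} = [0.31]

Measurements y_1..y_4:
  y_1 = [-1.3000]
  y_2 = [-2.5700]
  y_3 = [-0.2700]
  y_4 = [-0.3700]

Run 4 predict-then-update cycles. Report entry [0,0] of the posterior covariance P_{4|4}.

P_post[0,0] = 0.3088

step 1: x^-=[1.7176]  P^-=[0.7058]  S=[1.2558]  K=[0.5620]  nu=[-3.0176]  x^+=[0.0216]  P^+=[0.3091]
step 2: x^-=[0.0244]  P^-=[0.7047]  S=[1.2547]  K=[0.5617]  nu=[-2.5944]  x^+=[-1.4328]  P^+=[0.3089]
step 3: x^-=[-1.6190]  P^-=[0.7044]  S=[1.2544]  K=[0.5616]  nu=[1.3490]  x^+=[-0.8615]  P^+=[0.3089]
step 4: x^-=[-0.9735]  P^-=[0.7044]  S=[1.2544]  K=[0.5615]  nu=[0.6035]  x^+=[-0.6346]  P^+=[0.3088]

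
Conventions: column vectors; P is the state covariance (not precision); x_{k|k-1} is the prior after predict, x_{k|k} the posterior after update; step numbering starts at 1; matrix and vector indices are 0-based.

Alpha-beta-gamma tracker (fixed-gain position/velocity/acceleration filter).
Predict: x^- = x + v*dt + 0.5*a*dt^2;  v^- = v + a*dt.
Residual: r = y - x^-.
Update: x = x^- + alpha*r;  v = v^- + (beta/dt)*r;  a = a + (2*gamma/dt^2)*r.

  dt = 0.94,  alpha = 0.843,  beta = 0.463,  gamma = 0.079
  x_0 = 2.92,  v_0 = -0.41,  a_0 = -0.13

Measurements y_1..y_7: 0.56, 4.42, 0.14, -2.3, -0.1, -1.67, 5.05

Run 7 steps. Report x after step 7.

step 1: x_pred=2.4772  r=-1.9172  x^+=0.8610  v^+=-1.4765  a^+=-0.4728
step 2: x_pred=-0.7358  r=5.1558  x^+=3.6105  v^+=0.6186  a^+=0.4491
step 3: x_pred=4.3904  r=-4.2504  x^+=0.8073  v^+=-1.0528  a^+=-0.3109
step 4: x_pred=-0.3197  r=-1.9803  x^+=-1.9891  v^+=-2.3205  a^+=-0.6650
step 5: x_pred=-4.4642  r=4.3642  x^+=-0.7852  v^+=-0.7960  a^+=0.1154
step 6: x_pred=-1.4825  r=-0.1875  x^+=-1.6406  v^+=-0.7800  a^+=0.0818
step 7: x_pred=-2.3376  r=7.3876  x^+=3.8902  v^+=2.9357  a^+=1.4028

x_post = 3.8902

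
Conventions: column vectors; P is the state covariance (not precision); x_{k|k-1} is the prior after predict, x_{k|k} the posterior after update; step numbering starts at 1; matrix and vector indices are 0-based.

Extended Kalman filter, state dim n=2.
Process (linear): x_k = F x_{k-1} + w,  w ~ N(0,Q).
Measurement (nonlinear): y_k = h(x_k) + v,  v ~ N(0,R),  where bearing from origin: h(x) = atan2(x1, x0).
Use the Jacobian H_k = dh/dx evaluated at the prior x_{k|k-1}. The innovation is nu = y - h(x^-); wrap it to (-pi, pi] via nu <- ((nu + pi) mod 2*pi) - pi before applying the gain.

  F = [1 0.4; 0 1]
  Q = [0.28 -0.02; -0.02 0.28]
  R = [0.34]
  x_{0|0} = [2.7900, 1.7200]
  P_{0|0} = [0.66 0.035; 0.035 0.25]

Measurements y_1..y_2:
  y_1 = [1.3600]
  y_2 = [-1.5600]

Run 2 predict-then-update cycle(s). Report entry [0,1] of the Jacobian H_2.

step 1: x^-=[3.4780, 1.7200]  P^-=[1.0080 0.1150; 0.1150 0.5300]  H_jac=[-0.1142 0.2310]  S=[0.3754]  K=[-0.2360; 0.2912]  nu=[0.9007]  x^+=[3.2654, 1.9823]  P^+=[0.9871 0.1408; 0.1408 0.4982]
step 2: x^-=[4.0583, 1.9823]  P^-=[1.4594 0.3201; 0.3201 0.7782]  H_jac=[-0.0972 0.1989]  S=[0.3722]  K=[-0.2099; 0.3324]  nu=[-2.0144]  x^+=[4.4812, 1.3128]  P^+=[1.4430 0.3460; 0.3460 0.7371]

H_jac[0,1] = 0.1989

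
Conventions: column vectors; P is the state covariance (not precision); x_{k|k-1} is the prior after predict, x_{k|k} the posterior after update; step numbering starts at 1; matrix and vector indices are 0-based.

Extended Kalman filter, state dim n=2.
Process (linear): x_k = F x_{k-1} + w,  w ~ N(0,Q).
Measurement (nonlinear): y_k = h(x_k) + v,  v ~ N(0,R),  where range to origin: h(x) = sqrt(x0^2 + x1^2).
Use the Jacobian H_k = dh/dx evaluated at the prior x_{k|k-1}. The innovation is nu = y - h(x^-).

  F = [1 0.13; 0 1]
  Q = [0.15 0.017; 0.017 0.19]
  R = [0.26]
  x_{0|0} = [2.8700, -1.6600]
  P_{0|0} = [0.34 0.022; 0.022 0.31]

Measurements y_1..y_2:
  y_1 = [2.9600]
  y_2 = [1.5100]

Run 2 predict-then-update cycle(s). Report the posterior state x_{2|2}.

x_post = [1.7224, -1.2710]

step 1: x^-=[2.6542, -1.6600]  P^-=[0.5010 0.0793; 0.0793 0.5000]  H_jac=[0.8478 -0.5303]  S=[0.6894]  K=[0.5551; -0.2871]  nu=[-0.1706]  x^+=[2.5595, -1.6110]  P^+=[0.2885 0.1892; 0.1892 0.4432]
step 2: x^-=[2.3501, -1.6110]  P^-=[0.4952 0.2638; 0.2638 0.6332]  H_jac=[0.8248 -0.5654]  S=[0.5533]  K=[0.4687; -0.2539]  nu=[-1.3393]  x^+=[1.7224, -1.2710]  P^+=[0.3737 0.3296; 0.3296 0.5975]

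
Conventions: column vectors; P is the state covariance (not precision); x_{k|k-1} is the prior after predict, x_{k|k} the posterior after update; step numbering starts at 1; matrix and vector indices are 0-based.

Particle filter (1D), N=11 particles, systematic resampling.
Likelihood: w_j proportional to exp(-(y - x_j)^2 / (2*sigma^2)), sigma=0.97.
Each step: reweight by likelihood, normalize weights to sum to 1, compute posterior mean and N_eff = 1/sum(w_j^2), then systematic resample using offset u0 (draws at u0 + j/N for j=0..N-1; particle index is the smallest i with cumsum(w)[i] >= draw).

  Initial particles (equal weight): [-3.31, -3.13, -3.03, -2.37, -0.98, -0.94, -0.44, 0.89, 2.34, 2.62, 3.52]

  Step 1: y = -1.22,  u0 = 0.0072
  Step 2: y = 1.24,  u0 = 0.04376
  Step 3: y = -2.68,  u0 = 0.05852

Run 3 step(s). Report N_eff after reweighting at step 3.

step 1: w=[0.0268, 0.0393, 0.0479, 0.1353, 0.2649, 0.2620, 0.1977, 0.0256, 0.0003, 0.0001, 0.0000]  mean=-1.2465  Neff=4.9644  idx=[0, 2, 3, 4, 4, 4, 5, 5, 5, 6, 6]
step 2: w=[0.0000, 0.0001, 0.0011, 0.0804, 0.0804, 0.0804, 0.0883, 0.0883, 0.0883, 0.2463, 0.2463]  mean=-0.7051  Neff=6.0927  idx=[3, 4, 5, 6, 7, 8, 9, 9, 10, 10, 10]
step 3: w=[0.1351, 0.1351, 0.1351, 0.1256, 0.1256, 0.1256, 0.0436, 0.0436, 0.0436, 0.0436, 0.0436]  mean=-0.8472  Neff=8.9644  idx=[0, 1, 1, 2, 3, 3, 4, 5, 6, 8, 10]

N_eff = 8.9644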